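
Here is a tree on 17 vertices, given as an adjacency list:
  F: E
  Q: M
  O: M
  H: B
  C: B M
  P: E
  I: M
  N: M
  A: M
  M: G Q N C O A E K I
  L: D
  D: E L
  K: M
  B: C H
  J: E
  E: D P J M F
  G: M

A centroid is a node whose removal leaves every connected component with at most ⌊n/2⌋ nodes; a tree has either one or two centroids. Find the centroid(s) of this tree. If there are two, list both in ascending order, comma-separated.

Delete M: the remaining components have sizes 6, 3, 1, 1, 1, 1, 1, 1, 1. Max 6 ≤ 8, so M is a centroid.
No neighbour of M does as well, so M is the unique centroid.

M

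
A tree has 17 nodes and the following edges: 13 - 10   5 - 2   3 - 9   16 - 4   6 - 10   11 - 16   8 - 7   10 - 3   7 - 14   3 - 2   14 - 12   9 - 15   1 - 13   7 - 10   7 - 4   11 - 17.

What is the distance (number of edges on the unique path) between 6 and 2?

3

Walking from 6: 6 - 10 - 3 - 2. Length 3.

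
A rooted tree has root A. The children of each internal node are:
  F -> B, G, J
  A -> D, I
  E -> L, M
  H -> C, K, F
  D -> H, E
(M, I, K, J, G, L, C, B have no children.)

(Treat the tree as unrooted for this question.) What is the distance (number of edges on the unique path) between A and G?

4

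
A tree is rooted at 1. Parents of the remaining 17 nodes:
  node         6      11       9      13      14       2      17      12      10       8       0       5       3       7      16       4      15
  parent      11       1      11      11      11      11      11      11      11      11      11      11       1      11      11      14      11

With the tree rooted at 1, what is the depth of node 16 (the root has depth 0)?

1 → 11 → 16 — 2 edges.

2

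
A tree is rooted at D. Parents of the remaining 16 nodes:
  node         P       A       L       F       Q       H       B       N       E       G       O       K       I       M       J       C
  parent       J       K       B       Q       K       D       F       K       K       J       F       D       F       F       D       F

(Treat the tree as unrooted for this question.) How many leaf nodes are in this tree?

11

The leaves are A, C, E, G, H, I, L, M, N, O, P.
That is 11 leaves.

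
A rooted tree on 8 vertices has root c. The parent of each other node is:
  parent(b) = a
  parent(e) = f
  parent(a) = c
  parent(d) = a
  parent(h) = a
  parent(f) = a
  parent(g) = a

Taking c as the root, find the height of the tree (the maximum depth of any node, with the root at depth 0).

3

The longest root-to-leaf path is c – a – f – e (3 edges).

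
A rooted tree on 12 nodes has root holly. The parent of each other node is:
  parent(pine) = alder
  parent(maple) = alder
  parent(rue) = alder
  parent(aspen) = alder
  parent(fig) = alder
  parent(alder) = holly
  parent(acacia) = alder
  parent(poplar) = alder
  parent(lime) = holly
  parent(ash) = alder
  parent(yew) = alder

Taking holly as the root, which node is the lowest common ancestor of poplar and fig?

alder

Ancestors of poplar (toward the root): poplar, alder, holly.
Ancestors of fig: fig, alder, holly.
The deepest node appearing in both lists is alder.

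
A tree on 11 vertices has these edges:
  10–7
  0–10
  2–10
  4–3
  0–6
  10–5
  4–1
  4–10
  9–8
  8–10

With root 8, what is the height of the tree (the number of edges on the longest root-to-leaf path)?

3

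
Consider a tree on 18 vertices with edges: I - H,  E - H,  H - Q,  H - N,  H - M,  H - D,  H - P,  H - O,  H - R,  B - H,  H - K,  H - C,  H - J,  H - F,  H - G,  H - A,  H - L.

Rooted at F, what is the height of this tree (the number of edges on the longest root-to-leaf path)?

A deepest node is Q, reached by F-H-Q.
That path has 2 edges, so the height is 2.

2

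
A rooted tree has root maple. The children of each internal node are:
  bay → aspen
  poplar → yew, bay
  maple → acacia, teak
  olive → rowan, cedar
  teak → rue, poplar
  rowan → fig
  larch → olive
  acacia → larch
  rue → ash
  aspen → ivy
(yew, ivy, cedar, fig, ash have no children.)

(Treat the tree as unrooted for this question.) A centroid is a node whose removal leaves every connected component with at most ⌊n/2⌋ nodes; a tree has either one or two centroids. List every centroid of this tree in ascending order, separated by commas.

teak

Removing teak splits the tree into components of sizes 7, 5, 2; the largest is 7 ≤ ⌊15/2⌋ = 7.
Every other node leaves some component of size > 7, so the centroid is unique.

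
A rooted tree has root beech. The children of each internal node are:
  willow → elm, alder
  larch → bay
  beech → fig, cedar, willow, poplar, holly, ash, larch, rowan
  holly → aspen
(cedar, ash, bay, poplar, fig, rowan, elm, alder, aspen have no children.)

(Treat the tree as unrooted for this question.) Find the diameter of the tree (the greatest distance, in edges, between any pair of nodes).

4

Starting from bay, a farthest node is aspen at distance 4.
One longest path: bay–larch–beech–holly–aspen.
So the diameter is 4.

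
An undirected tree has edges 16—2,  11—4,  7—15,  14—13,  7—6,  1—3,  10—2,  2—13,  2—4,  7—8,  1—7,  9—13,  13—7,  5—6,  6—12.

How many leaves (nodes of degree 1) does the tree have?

Exactly 10 nodes have a single neighbour: 3, 5, 8, 9, 10, 11, 12, 14, 15, 16.

10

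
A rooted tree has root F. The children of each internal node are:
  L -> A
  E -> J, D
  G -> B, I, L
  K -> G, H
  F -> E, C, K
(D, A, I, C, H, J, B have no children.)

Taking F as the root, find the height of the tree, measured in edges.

A sits deepest: F – K – G – L – A — 4 edges from the root.

4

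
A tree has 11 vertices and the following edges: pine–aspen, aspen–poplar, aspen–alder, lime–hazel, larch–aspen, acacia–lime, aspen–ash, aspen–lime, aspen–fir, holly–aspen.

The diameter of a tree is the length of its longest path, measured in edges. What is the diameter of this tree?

3

BFS from acacia reaches ash last, at distance 3; BFS from ash confirms no node is farther.
Path: acacia - lime - aspen - ash.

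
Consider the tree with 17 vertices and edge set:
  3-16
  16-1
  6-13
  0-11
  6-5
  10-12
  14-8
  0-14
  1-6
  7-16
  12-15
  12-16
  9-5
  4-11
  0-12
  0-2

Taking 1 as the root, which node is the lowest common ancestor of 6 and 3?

1

Ancestors of 6 (toward the root): 6, 1.
Ancestors of 3: 3, 16, 1.
The deepest node appearing in both lists is 1.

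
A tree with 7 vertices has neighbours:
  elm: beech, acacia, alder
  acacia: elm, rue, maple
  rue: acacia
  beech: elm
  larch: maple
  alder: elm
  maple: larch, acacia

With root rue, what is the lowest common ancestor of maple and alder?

acacia

maple's ancestor chain is maple, acacia, rue and alder's is alder, elm, acacia, rue; they first meet at acacia.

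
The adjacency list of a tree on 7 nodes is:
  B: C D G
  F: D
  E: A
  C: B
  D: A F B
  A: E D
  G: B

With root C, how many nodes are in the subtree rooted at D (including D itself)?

4

Descendants of D (including itself): D, F, A, E. That's 4.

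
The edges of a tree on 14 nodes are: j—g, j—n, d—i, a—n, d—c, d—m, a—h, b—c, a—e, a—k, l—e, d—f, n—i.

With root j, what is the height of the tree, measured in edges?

b sits deepest: j–n–i–d–c–b — 5 edges from the root.

5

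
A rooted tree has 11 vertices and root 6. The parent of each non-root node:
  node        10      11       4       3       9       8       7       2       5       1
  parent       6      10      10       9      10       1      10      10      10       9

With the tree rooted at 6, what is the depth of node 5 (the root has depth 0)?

2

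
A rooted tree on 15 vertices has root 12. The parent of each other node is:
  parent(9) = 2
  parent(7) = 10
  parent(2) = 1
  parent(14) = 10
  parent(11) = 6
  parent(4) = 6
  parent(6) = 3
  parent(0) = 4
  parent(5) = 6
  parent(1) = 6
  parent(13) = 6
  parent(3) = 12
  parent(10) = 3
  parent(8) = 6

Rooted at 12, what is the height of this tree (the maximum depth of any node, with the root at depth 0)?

5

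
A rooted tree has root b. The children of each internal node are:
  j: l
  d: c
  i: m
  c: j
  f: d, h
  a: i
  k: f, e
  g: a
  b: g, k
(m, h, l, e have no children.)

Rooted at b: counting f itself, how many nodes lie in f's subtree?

Descendants of f (including itself): f, d, h, c, j, l. That's 6.

6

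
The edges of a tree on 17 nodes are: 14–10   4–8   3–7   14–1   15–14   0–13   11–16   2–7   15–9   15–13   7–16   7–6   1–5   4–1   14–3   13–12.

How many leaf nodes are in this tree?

Exactly 9 nodes have a single neighbour: 0, 2, 5, 6, 8, 9, 10, 11, 12.

9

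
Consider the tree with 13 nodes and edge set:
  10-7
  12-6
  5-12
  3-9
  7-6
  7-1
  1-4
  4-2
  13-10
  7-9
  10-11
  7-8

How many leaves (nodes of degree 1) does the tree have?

6

Degree-1 nodes: 2, 3, 5, 8, 11, 13 — 6 of them.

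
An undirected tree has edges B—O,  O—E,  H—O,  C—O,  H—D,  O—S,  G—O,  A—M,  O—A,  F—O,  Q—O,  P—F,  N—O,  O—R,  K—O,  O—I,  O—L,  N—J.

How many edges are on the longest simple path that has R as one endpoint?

3

The node farthest from R is P (J, D, M also at distance 3), via R – O – F – P — 3 edges.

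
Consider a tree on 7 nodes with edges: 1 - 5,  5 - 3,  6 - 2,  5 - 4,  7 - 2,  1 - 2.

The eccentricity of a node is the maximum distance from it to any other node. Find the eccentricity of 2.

3

A farthest node from 2 is 3 (4 also at distance 3).
The path 2–1–5–3 has 3 edges.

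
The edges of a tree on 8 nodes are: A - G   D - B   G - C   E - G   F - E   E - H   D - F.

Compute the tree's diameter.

Starting from C, a farthest node is B at distance 5.
One longest path: C–G–E–F–D–B.
So the diameter is 5.

5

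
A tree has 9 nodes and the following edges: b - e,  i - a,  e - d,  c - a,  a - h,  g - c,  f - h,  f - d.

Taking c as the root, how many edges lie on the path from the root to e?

5

Climbing from e to the root: e–d–f–h–a–c. That's 5 steps.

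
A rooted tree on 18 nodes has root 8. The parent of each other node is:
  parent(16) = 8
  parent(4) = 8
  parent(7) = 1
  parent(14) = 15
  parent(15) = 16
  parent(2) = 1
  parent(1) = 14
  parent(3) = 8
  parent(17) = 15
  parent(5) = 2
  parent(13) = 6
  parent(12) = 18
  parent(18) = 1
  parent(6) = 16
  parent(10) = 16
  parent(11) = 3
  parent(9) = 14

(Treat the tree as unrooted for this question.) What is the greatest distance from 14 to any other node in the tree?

A farthest node from 14 is 11.
The path 14–15–16–8–3–11 has 5 edges.

5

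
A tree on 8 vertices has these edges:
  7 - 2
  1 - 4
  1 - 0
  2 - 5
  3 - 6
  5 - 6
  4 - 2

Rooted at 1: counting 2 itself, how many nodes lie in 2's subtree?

The subtree rooted at 2 contains: 2, 5, 7, 6, 3 — 5 nodes.

5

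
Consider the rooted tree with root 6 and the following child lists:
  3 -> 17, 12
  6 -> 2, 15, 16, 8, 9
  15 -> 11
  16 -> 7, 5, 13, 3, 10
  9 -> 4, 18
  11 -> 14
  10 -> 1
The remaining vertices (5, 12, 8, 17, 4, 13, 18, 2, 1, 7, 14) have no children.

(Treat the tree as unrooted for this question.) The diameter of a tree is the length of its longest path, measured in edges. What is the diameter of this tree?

6

Starting from 17, a farthest node is 14 at distance 6.
One longest path: 17 - 3 - 16 - 6 - 15 - 11 - 14.
So the diameter is 6.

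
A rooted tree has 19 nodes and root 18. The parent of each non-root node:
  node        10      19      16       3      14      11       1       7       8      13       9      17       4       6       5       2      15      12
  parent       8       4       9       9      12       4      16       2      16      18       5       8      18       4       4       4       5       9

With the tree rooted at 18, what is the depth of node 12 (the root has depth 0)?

4

Climbing from 12 to the root: 12–9–5–4–18. That's 4 steps.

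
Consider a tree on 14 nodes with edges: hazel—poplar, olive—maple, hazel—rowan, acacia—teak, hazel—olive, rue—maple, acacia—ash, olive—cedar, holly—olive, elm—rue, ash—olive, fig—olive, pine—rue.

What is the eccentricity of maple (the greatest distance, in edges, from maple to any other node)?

4

A farthest node from maple is teak.
The path maple–olive–ash–acacia–teak has 4 edges.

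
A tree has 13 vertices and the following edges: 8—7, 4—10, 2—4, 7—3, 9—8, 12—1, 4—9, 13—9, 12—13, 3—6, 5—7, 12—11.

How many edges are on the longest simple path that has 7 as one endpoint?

Distances from 7 peak at 5, attained at 1 (11 also at distance 5).
7–8–9–13–12–1

5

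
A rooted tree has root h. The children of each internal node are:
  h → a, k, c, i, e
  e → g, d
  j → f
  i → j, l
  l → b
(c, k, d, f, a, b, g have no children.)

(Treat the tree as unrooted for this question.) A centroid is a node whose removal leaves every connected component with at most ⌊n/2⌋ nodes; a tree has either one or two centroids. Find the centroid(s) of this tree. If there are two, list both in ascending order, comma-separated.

If h is removed the pieces have sizes 5, 3, 1, 1, 1, all ≤ ⌊12/2⌋ = 6.
No neighbour of h does as well, so h is the unique centroid.

h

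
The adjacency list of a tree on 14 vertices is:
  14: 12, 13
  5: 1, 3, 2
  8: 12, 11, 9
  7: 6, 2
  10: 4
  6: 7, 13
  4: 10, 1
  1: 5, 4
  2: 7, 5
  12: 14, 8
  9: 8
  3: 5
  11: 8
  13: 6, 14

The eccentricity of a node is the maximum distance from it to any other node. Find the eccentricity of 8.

10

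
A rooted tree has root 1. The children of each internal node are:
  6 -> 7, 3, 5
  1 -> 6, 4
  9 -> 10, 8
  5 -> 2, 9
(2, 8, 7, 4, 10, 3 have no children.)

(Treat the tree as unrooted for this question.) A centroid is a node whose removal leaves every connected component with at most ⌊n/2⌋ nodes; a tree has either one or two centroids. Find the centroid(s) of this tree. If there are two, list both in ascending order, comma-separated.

Removing 6 splits the tree into components of sizes 5, 2, 1, 1; the largest is 5 ≤ ⌊10/2⌋ = 5.
Its neighbour 5 also leaves a largest component of size 5, so both are centroids.

5, 6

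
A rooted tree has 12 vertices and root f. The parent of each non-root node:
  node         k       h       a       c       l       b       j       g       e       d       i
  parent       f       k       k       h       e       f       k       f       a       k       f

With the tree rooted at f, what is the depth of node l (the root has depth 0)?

4

Climbing from l to the root: l → e → a → k → f. That's 4 steps.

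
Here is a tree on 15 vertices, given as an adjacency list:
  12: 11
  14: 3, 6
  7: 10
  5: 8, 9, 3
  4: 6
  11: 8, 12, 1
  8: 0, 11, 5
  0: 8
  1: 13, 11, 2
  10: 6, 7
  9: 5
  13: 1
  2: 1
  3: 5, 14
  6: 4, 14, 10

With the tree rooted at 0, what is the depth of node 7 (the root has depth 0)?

7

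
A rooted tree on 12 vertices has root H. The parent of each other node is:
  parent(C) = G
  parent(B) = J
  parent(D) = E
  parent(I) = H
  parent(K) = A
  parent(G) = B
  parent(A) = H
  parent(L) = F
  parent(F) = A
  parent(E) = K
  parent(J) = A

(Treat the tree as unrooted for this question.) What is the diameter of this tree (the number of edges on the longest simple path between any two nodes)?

7

Starting from C, a farthest node is D at distance 7.
One longest path: C–G–B–J–A–K–E–D.
So the diameter is 7.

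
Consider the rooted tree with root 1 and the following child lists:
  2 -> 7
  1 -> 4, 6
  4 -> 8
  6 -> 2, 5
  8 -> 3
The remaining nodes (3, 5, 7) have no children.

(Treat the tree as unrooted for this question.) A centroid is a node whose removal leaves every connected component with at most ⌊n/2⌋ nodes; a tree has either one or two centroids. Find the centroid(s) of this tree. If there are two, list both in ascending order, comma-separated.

1, 6

Removing 1 splits the tree into components of sizes 4, 3; the largest is 4 ≤ ⌊8/2⌋ = 4.
6 is adjacent to 1 and is also a centroid (the largest component after removing it is likewise 4).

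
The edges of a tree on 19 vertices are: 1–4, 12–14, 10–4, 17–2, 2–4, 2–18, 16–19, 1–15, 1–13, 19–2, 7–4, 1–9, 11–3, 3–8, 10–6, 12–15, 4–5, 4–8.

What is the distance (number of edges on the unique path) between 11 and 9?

5

11 - 3 - 8 - 4 - 1 - 9: 5 edges.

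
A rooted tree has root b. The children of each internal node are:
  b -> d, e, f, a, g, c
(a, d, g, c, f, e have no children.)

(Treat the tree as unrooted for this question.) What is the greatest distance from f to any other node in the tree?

The node farthest from f is c (g, e, d, a also at distance 2), via f–b–c — 2 edges.

2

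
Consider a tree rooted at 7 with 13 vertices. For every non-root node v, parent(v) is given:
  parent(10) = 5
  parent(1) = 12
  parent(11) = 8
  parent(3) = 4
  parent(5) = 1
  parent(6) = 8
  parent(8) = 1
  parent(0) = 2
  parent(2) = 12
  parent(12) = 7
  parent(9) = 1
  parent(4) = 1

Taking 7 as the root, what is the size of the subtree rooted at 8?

The subtree rooted at 8 contains: 8, 6, 11 — 3 nodes.

3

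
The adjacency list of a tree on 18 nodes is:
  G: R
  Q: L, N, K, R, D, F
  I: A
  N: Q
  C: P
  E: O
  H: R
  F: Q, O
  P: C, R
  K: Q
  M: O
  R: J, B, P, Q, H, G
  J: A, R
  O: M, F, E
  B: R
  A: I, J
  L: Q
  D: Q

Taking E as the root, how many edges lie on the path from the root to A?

Climbing from A to the root: A–J–R–Q–F–O–E. That's 6 steps.

6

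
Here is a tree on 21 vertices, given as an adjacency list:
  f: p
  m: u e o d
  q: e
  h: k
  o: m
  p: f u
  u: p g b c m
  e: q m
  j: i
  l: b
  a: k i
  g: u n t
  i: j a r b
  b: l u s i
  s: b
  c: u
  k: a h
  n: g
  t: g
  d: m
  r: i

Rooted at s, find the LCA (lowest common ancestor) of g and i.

Path g→root: g u b s; path i→root: i b s.
First common node: b.

b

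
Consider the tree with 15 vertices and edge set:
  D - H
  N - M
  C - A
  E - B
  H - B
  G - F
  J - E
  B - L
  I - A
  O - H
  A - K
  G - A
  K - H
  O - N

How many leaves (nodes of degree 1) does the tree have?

7

The leaves are C, D, F, I, J, L, M.
That is 7 leaves.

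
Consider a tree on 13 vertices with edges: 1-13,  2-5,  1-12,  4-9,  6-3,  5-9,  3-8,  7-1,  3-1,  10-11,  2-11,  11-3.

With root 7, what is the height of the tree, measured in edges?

7

A deepest node is 4, reached by 7 – 1 – 3 – 11 – 2 – 5 – 9 – 4.
That path has 7 edges, so the height is 7.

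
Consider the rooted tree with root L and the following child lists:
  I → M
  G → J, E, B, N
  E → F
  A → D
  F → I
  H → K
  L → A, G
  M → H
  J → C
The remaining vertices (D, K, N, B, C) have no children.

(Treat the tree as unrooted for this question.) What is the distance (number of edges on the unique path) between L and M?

5

L–G–E–F–I–M: 5 edges.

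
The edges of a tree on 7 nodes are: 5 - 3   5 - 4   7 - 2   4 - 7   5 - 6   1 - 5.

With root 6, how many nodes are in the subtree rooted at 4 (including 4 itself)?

The subtree rooted at 4 contains: 4, 7, 2 — 3 nodes.

3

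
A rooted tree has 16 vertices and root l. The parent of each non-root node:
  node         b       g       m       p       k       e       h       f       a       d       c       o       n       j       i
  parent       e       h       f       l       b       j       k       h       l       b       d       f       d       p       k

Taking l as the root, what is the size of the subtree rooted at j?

Descendants of j (including itself): j, e, b, d, k, n, c, h, i, f, g, m, o. That's 13.

13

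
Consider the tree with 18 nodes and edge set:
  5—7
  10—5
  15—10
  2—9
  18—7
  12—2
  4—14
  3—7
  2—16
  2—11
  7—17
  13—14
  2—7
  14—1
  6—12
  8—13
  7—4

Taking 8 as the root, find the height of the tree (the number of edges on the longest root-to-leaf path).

The longest root-to-leaf path is 8 – 13 – 14 – 4 – 7 – 5 – 10 – 15 (7 edges).

7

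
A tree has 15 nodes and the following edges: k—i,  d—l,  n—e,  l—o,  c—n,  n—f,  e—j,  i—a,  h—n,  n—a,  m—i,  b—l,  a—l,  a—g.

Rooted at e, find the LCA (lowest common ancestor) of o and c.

n

Ancestors of o (toward the root): o, l, a, n, e.
Ancestors of c: c, n, e.
The deepest node appearing in both lists is n.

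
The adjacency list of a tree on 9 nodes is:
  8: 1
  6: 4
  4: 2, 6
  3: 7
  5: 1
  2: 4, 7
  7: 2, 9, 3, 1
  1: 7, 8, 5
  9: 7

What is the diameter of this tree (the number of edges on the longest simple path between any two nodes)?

5

A longest path is 8-1-7-2-4-6, with 5 edges.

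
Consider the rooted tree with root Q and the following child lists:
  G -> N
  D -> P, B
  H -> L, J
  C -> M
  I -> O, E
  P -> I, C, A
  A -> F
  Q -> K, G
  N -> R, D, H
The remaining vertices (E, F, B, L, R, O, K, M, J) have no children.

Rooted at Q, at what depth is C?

Climbing from C to the root: C–P–D–N–G–Q. That's 5 steps.

5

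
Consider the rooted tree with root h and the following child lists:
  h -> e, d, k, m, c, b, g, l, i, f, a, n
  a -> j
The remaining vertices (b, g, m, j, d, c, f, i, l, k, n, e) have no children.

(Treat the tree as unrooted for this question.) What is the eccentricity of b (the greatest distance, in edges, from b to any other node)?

A farthest node from b is j.
The path b-h-a-j has 3 edges.

3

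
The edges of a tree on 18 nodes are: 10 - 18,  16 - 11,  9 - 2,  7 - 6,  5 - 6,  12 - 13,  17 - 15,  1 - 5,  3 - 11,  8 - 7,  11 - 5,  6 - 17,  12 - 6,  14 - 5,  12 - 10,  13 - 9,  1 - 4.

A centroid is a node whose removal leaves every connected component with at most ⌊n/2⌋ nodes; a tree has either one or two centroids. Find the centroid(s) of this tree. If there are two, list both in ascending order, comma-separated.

6

Delete 6: the remaining components have sizes 7, 6, 2, 2. Max 7 ≤ 9, so 6 is a centroid.
Every other node leaves some component of size > 9, so the centroid is unique.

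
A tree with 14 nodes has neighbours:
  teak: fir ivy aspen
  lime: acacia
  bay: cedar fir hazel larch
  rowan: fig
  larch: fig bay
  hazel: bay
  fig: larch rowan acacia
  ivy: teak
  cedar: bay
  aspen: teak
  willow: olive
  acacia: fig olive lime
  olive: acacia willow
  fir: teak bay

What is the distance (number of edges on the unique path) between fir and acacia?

4

The path is fir–bay–larch–fig–acacia, which has 4 edges.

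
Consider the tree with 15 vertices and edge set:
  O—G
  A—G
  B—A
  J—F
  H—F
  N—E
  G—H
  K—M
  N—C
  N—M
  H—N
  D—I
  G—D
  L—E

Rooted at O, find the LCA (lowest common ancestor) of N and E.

Path N→root: N H G O; path E→root: E N H G O.
First common node: N.

N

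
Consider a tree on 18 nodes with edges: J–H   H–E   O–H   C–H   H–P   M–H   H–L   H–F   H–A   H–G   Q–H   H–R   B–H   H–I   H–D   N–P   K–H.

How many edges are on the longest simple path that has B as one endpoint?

3

Distances from B peak at 3, attained at N.
B-H-P-N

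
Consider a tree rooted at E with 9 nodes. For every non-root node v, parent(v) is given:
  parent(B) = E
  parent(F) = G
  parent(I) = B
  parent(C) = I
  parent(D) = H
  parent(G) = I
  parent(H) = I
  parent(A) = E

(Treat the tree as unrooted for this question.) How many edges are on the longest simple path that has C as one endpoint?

The node farthest from C is A, via C – I – B – E – A — 4 edges.

4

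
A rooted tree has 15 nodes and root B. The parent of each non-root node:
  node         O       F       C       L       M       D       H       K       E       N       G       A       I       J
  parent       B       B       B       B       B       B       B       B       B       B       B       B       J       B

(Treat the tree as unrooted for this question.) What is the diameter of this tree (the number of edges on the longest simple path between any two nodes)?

3

BFS from I reaches L last, at distance 3; BFS from L confirms no node is farther.
Path: I – J – B – L.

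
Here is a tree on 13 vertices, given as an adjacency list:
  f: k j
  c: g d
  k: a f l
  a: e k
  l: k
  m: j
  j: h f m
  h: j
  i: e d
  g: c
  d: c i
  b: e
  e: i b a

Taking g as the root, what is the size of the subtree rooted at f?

f's subtree: {f, j, h, m}, size 4.

4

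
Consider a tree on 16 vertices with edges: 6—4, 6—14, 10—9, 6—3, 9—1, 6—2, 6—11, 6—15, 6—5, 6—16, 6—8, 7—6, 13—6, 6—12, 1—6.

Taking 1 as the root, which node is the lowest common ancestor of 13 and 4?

Path 13→root: 13 6 1; path 4→root: 4 6 1.
First common node: 6.

6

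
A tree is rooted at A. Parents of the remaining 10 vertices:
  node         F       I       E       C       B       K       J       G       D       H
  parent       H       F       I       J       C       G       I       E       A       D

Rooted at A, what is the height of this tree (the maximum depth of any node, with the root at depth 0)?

B sits deepest: A – D – H – F – I – J – C – B — 7 edges from the root.

7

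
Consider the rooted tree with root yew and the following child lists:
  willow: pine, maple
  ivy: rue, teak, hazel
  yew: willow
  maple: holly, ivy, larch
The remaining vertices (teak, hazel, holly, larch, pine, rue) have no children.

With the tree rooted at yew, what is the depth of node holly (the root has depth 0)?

3

Path from yew to holly: yew – willow – maple – holly, which has 3 edges.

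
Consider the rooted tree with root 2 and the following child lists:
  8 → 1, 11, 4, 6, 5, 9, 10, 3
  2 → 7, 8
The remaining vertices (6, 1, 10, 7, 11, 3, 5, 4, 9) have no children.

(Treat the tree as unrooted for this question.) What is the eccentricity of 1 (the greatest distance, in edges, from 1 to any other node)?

Distances from 1 peak at 3, attained at 7.
1–8–2–7

3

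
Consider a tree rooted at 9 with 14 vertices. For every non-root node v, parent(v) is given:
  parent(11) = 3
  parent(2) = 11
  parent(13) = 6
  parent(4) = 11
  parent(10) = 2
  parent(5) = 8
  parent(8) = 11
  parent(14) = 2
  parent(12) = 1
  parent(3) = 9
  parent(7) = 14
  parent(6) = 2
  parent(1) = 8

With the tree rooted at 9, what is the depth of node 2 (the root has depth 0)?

3

Path from 9 to 2: 9–3–11–2, which has 3 edges.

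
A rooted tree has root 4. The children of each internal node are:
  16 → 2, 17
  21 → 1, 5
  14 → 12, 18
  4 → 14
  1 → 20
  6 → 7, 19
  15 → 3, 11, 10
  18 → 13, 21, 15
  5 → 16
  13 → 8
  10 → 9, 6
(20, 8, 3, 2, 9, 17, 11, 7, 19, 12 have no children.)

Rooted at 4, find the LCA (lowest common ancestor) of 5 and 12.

14

5's ancestor chain is 5, 21, 18, 14, 4 and 12's is 12, 14, 4; they first meet at 14.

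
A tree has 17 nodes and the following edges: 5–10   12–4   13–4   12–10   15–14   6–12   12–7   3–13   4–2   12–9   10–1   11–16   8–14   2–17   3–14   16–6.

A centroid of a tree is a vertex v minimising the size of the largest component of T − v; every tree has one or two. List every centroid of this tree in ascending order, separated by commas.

Delete 12: the remaining components have sizes 8, 3, 3, 1, 1. Max 8 ≤ 8, so 12 is a centroid.
No neighbour of 12 does as well, so 12 is the unique centroid.

12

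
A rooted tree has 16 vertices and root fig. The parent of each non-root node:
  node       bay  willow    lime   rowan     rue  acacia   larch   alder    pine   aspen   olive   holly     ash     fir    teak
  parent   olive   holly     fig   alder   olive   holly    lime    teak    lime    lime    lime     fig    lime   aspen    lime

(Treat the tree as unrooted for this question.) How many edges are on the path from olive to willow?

Walking from olive: olive - lime - fig - holly - willow. Length 4.

4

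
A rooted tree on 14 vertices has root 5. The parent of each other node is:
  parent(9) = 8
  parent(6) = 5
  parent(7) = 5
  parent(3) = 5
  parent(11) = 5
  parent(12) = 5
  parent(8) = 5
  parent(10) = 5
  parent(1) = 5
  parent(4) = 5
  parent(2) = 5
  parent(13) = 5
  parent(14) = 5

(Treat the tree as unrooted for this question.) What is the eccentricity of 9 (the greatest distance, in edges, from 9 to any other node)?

3

A farthest node from 9 is 11 (14, 7, 13, 6, 3, 12, 2, 10, 4, 1 also at distance 3).
The path 9-8-5-11 has 3 edges.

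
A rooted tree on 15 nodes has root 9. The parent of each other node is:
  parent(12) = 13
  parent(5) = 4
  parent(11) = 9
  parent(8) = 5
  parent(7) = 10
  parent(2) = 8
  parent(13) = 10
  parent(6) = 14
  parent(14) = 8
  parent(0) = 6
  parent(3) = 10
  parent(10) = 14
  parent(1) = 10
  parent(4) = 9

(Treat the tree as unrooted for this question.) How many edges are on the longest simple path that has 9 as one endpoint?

7

A farthest node from 9 is 12.
The path 9 – 4 – 5 – 8 – 14 – 10 – 13 – 12 has 7 edges.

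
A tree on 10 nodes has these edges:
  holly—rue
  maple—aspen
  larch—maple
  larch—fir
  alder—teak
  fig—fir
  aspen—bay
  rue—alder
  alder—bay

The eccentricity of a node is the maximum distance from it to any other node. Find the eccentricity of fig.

8

The node farthest from fig is holly, via fig–fir–larch–maple–aspen–bay–alder–rue–holly — 8 edges.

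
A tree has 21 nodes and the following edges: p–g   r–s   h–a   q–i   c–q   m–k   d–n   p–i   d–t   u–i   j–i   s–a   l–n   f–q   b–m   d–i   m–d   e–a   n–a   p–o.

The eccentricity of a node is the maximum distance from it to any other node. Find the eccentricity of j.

The node farthest from j is r, via j-i-d-n-a-s-r — 6 edges.

6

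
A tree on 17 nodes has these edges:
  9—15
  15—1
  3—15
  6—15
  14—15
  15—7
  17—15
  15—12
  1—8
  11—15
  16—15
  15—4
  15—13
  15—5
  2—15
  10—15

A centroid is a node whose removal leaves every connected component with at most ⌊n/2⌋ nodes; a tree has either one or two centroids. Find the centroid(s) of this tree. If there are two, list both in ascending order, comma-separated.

Removing 15 splits the tree into components of sizes 2, 1, 1, 1, 1, 1, 1, 1, 1, 1, 1, 1, 1, 1, 1; the largest is 2 ≤ ⌊17/2⌋ = 8.
No neighbour of 15 does as well, so 15 is the unique centroid.

15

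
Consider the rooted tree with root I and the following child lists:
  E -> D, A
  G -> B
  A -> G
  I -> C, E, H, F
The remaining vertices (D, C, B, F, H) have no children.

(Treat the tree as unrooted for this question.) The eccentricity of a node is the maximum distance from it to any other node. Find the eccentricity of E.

3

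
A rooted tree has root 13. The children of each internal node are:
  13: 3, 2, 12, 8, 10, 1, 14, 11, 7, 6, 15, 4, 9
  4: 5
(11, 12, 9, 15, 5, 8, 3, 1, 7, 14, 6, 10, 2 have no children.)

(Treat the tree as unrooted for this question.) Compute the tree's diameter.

3

BFS from 5 reaches 8 last, at distance 3; BFS from 8 confirms no node is farther.
Path: 5–4–13–8.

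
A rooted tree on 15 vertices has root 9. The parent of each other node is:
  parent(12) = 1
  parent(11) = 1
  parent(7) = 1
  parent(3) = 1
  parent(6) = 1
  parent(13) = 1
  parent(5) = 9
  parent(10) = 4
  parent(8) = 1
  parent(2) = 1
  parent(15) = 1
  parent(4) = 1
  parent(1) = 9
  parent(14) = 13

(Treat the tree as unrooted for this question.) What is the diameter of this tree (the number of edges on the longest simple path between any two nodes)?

4

A longest path is 5–9–1–4–10, with 4 edges.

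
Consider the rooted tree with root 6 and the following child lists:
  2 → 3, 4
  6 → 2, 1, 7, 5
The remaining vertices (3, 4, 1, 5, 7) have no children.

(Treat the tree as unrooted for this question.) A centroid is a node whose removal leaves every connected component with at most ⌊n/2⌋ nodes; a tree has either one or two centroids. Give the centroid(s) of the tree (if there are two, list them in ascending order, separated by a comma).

6

If 6 is removed the pieces have sizes 3, 1, 1, 1, all ≤ ⌊7/2⌋ = 3.
No neighbour of 6 does as well, so 6 is the unique centroid.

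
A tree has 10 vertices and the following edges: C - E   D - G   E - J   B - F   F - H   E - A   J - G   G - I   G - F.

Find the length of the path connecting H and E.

4

Walking from H: H–F–G–J–E. Length 4.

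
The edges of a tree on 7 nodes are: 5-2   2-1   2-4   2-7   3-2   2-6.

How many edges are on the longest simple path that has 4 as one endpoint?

A farthest node from 4 is 7 (5, 3, 6, 1 also at distance 2).
The path 4–2–7 has 2 edges.

2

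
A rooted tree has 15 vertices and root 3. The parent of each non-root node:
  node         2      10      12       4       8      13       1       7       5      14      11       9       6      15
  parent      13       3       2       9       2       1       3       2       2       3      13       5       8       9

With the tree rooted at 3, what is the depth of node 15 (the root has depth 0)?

6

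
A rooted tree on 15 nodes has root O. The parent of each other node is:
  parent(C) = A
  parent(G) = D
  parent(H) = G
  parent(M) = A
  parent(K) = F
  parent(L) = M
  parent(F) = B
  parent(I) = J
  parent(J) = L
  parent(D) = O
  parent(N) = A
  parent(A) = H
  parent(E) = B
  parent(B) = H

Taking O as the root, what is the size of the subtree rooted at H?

12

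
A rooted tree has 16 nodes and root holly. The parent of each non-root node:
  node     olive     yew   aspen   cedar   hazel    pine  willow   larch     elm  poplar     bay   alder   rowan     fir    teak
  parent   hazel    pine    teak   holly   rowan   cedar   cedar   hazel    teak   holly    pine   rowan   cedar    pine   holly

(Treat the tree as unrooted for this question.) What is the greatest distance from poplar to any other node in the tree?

5

Distances from poplar peak at 5, attained at olive (larch also at distance 5).
poplar – holly – cedar – rowan – hazel – olive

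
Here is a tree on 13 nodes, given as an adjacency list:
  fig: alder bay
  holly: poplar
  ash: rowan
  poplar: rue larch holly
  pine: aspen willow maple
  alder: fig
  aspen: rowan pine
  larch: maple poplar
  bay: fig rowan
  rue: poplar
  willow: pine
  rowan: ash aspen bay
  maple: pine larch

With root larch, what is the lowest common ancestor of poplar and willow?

Ancestors of poplar (toward the root): poplar, larch.
Ancestors of willow: willow, pine, maple, larch.
The deepest node appearing in both lists is larch.

larch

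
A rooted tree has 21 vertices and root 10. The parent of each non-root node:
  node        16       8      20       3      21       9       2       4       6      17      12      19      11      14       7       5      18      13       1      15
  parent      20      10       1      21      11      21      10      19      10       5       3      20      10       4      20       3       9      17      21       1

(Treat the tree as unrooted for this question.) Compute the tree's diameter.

9

Starting from 13, a farthest node is 14 at distance 9.
One longest path: 13–17–5–3–21–1–20–19–4–14.
So the diameter is 9.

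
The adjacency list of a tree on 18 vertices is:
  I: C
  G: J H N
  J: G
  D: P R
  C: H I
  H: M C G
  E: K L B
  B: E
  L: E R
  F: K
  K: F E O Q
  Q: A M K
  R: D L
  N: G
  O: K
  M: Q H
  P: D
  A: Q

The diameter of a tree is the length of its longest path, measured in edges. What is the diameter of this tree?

BFS from P reaches J last, at distance 10; BFS from J confirms no node is farther.
Path: P–D–R–L–E–K–Q–M–H–G–J.

10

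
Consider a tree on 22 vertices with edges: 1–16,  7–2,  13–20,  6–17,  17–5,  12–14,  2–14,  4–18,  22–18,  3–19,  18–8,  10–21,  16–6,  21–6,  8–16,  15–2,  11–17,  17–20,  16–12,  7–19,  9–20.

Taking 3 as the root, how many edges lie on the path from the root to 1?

Climbing from 1 to the root: 1 – 16 – 12 – 14 – 2 – 7 – 19 – 3. That's 7 steps.

7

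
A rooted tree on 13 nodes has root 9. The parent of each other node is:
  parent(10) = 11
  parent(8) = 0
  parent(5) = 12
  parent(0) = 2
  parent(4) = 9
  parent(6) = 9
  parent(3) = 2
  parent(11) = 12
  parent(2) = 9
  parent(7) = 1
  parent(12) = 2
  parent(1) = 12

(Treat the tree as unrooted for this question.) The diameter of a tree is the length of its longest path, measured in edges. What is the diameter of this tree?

5

Starting from 7, a farthest node is 4 at distance 5.
One longest path: 7-1-12-2-9-4.
So the diameter is 5.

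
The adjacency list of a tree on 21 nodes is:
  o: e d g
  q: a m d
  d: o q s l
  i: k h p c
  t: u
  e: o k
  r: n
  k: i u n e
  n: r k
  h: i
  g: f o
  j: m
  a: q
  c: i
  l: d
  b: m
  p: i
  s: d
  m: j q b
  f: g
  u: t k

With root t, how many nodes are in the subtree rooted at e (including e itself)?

Descendants of e (including itself): e, o, d, g, q, l, s, f, m, a, j, b. That's 12.

12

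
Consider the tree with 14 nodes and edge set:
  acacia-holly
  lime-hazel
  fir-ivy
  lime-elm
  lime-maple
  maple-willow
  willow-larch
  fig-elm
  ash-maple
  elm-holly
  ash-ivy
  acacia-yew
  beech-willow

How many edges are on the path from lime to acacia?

lime–elm–holly–acacia: 3 edges.

3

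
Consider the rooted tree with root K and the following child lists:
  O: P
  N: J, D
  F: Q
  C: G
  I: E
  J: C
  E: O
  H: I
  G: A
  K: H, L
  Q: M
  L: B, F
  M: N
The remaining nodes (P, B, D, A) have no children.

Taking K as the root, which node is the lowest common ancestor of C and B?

L

Ancestors of C (toward the root): C, J, N, M, Q, F, L, K.
Ancestors of B: B, L, K.
The deepest node appearing in both lists is L.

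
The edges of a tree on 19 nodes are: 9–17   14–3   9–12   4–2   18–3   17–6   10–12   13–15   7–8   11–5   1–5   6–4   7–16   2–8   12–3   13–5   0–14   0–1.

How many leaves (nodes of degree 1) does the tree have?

5

The leaves are 10, 11, 15, 16, 18.
That is 5 leaves.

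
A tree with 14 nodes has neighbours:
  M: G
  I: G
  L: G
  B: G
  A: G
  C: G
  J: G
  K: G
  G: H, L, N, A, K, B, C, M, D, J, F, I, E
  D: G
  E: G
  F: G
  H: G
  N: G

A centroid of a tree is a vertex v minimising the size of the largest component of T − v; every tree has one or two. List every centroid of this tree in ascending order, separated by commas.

Delete G: the remaining components have sizes 1, 1, 1, 1, 1, 1, 1, 1, 1, 1, 1, 1, 1. Max 1 ≤ 7, so G is a centroid.
Every other node leaves some component of size > 7, so the centroid is unique.

G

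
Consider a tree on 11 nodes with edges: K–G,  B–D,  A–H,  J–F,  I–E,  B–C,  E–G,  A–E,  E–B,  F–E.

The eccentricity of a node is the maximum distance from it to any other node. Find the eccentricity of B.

A farthest node from B is K (H, J also at distance 3).
The path B–E–G–K has 3 edges.

3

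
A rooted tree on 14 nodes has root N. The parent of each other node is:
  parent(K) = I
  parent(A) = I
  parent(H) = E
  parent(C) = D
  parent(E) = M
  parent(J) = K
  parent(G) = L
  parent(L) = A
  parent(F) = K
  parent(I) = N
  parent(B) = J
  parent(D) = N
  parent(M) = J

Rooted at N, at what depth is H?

6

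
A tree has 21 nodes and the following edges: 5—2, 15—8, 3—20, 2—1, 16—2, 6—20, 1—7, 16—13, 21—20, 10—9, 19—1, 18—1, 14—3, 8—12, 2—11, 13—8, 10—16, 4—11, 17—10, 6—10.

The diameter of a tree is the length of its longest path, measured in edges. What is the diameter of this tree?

Starting from 4, a farthest node is 14 at distance 8.
One longest path: 4 – 11 – 2 – 16 – 10 – 6 – 20 – 3 – 14.
So the diameter is 8.

8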